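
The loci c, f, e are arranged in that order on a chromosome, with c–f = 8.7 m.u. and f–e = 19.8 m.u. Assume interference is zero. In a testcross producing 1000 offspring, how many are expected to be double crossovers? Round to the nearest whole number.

17

Map distances give recombination frequencies of 0.087 and 0.198 for the two intervals.
With no interference, expected double-crossover frequency = 0.087 × 0.198 = 0.01723.
Expected number = 0.01723 × 1000 = 17.23 ≈ 17.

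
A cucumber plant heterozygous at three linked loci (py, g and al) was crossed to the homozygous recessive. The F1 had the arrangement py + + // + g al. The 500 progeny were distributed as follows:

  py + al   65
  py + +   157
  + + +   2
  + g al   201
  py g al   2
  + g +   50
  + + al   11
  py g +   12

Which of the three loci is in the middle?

The two rarest classes, + + + and py g al, are the double crossovers. Comparing them with the parentals, only the py allele has switched, so py is the middle locus and the order is al – py – g.

py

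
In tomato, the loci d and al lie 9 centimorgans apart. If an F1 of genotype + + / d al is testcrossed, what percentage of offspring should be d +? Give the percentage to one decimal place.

A map distance of 9 centimorgans corresponds to a recombination frequency of 0.090.
The F1 is + + / d al, so d + is a recombinant gamete class with expected frequency r/2 = 0.090/2 = 0.0450.
That is 0.0450 = 4.5% of the progeny.

4.5%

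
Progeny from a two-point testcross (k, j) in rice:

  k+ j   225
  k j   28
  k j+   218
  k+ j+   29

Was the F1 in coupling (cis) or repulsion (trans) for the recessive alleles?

The two most frequent classes are k+ j (225) and k j+ (218); these are the parental (non-recombinant) types.
So the F1 carried k+ j on one chromosome and k j+ on the other — the recessive alleles are on opposite chromosomes (trans / repulsion).

trans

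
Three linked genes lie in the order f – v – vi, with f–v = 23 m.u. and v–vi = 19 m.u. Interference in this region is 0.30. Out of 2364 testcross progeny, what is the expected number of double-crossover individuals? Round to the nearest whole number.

72

Map distances give recombination frequencies of 0.230 and 0.190 for the two intervals.
With interference 0.30 (so coincidence = 0.70), expected double-crossover frequency = 0.230 × 0.190 × 0.70 = 0.03059.
Expected number = 0.03059 × 2364 = 72.31 ≈ 72.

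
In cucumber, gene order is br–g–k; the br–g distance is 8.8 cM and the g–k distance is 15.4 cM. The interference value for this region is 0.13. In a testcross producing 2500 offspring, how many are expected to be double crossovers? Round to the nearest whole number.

29

Map distances give recombination frequencies of 0.088 and 0.154 for the two intervals.
With interference 0.13 (so coincidence = 0.87), expected double-crossover frequency = 0.088 × 0.154 × 0.87 = 0.01179.
Expected number = 0.01179 × 2500 = 29.48 ≈ 29.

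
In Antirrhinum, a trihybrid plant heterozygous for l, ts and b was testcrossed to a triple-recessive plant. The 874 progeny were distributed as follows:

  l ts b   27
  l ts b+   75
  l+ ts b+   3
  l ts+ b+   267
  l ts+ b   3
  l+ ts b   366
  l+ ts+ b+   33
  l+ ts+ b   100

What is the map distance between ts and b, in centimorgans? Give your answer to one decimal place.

20.7 centimorgans

The two most frequent reciprocal classes, l+ ts b and l ts+ b+, are the parental types, so the F1 was l+ ts b / l ts+ b+.
The two rarest classes, l+ ts b+ and l ts+ b, are the double crossovers. Comparing them with the parentals, only the b allele has switched, so b is the middle locus and the order is ts – b – l.
Crossovers in the ts–b interval produce the single-crossover classes l+ ts+ b and l ts b+ (100 + 75 = 175) plus the double crossovers (6).
RF(ts–b) = (175 + 6) / 874 = 181/874 = 0.2071 → 20.7 centimorgans.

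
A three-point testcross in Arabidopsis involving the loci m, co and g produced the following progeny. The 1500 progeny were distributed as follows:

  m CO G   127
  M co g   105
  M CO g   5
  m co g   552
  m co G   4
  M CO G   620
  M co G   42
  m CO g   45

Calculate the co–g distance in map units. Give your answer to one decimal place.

6.4 map units

The two most frequent reciprocal classes, m co g and M CO G, are the parental types, so the F1 was m co g / M CO G.
The two rarest classes, m co G and M CO g, are the double crossovers. Comparing them with the parentals, only the g allele has switched, so g is the middle locus and the order is m – g – co.
Crossovers in the g–co interval produce the single-crossover classes m CO g and M co G (45 + 42 = 87) plus the double crossovers (9).
RF(g–co) = (87 + 9) / 1500 = 96/1500 = 0.0640 → 6.4 map units.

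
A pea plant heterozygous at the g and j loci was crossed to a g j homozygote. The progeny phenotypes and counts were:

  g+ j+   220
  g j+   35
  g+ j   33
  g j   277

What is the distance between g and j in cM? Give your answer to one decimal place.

12.0 cM

The two most frequent classes, g+ j+ (220) and g j (277), are the parental types, so the F1 was g+ j+ / g j.
The recombinant classes are g+ j and g j+: 33 + 35 = 68.
Recombination frequency = 68/565 = 0.1204 ≈ 12.0%, i.e. 12.0 cM.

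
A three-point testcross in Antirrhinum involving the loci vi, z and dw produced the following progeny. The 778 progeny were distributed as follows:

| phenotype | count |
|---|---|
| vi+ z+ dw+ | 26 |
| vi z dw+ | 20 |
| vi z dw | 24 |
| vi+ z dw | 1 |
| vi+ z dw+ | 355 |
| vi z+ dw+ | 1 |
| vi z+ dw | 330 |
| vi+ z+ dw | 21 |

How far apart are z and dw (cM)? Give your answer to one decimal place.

6.7 cM

The two most frequent reciprocal classes, vi+ z dw+ and vi z+ dw, are the parental types, so the F1 was vi+ z dw+ / vi z+ dw.
The two rarest classes, vi+ z dw and vi z+ dw+, are the double crossovers. Comparing them with the parentals, only the dw allele has switched, so dw is the middle locus and the order is z – dw – vi.
Crossovers in the z–dw interval produce the single-crossover classes vi+ z+ dw+ and vi z dw (26 + 24 = 50) plus the double crossovers (2).
RF(z–dw) = (50 + 2) / 778 = 52/778 = 0.0668 → 6.7 cM.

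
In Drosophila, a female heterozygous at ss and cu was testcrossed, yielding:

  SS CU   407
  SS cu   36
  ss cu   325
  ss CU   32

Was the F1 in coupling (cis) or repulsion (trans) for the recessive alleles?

cis

The two most frequent classes are SS CU (407) and ss cu (325); these are the parental (non-recombinant) types.
So the F1 carried SS CU on one chromosome and ss cu on the other — the recessive alleles are on the same chromosome (cis / coupling).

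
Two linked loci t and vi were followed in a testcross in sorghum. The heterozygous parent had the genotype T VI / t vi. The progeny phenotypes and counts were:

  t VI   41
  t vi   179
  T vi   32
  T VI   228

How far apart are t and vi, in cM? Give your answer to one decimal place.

The recombinant classes are T vi and t VI: 32 + 41 = 73.
Recombination frequency = 73/480 = 0.1521 ≈ 15.2%, i.e. 15.2 cM.

15.2 cM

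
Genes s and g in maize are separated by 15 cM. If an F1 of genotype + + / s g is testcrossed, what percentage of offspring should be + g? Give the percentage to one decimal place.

7.5%

A map distance of 15 cM corresponds to a recombination frequency of 0.150.
The F1 is + + / s g, so + g is a recombinant gamete class with expected frequency r/2 = 0.150/2 = 0.0750.
That is 0.0750 = 7.5% of the progeny.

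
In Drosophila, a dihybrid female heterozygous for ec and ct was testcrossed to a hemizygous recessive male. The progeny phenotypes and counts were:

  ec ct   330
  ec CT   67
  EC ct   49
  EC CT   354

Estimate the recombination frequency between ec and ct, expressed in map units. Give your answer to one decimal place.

The two most frequent classes, EC CT (354) and ec ct (330), are the parental types, so the F1 was EC CT / ec ct.
The recombinant classes are EC ct and ec CT: 49 + 67 = 116.
Recombination frequency = 116/800 = 0.1450 ≈ 14.5%, i.e. 14.5 map units.

14.5 map units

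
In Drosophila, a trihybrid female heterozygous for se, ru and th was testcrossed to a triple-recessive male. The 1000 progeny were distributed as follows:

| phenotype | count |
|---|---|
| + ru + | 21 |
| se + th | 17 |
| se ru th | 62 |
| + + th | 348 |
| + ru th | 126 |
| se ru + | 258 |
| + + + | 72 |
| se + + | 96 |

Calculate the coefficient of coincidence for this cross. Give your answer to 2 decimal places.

0.85

The two most frequent reciprocal classes, + + th and se ru +, are the parental types, so the F1 was + + th / se ru +.
The two rarest classes, se + th and + ru +, are the double crossovers. Comparing them with the parentals, only the se allele has switched, so se is the middle locus and the order is ru – se – th.
ru–se: (222 + 38)/1000 = 0.2600; se–th: (134 + 38)/1000 = 0.1720.
Expected DCO frequency = 0.2600 × 0.1720 ≈ 0.04472; observed = 38/1000 ≈ 0.03800.
Coefficient of coincidence = 0.03800/0.04472 ≈ 0.85.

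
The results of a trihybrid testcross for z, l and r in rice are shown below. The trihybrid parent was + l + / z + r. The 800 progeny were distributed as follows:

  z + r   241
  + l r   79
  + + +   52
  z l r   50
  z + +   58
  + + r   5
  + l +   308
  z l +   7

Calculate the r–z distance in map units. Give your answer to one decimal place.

The two rarest classes, z l + and + + r, are the double crossovers. Comparing them with the parentals, only the z allele has switched, so z is the middle locus and the order is r – z – l.
Crossovers in the r–z interval produce the single-crossover classes + l r and z + + (79 + 58 = 137) plus the double crossovers (12).
RF(r–z) = (137 + 12) / 800 = 149/800 = 0.1862 → 18.6 map units.

18.6 map units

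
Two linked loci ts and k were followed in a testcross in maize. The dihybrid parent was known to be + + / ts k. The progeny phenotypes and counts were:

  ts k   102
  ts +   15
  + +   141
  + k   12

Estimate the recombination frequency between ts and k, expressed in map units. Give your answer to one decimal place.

10.0 map units

The recombinant classes are + k and ts +: 12 + 15 = 27.
Recombination frequency = 27/270 = 0.1000 ≈ 10.0%, i.e. 10.0 map units.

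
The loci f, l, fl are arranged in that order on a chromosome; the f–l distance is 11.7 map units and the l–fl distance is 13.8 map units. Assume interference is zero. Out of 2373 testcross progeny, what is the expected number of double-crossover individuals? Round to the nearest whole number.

38

Map distances give recombination frequencies of 0.117 and 0.138 for the two intervals.
With no interference, expected double-crossover frequency = 0.117 × 0.138 = 0.01615.
Expected number = 0.01615 × 2373 = 38.31 ≈ 38.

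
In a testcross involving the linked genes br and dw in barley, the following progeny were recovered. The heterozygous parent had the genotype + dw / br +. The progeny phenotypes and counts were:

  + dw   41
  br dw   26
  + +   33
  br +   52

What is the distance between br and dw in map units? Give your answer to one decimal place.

38.8 map units

The recombinant classes are + + and br dw: 33 + 26 = 59.
Recombination frequency = 59/152 = 0.3882 ≈ 38.8%, i.e. 38.8 map units.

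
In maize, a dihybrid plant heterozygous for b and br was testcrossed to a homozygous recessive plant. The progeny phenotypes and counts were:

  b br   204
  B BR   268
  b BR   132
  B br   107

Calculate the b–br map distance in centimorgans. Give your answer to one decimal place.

The two most frequent classes, B BR (268) and b br (204), are the parental types, so the F1 was B BR / b br.
The recombinant classes are B br and b BR: 107 + 132 = 239.
Recombination frequency = 239/711 = 0.3361 ≈ 33.6%, i.e. 33.6 centimorgans.

33.6 centimorgans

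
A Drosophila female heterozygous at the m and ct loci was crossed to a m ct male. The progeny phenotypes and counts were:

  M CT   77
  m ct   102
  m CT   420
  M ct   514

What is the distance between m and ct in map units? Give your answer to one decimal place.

16.1 map units

The two most frequent classes, M ct (514) and m CT (420), are the parental types, so the F1 was M ct / m CT.
The recombinant classes are M CT and m ct: 77 + 102 = 179.
Recombination frequency = 179/1113 = 0.1608 ≈ 16.1%, i.e. 16.1 map units.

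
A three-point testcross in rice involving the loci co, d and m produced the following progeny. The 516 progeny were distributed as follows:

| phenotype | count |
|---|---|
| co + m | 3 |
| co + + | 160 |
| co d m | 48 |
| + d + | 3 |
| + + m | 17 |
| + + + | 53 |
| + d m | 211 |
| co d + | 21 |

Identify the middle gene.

m

The two most frequent reciprocal classes, + d m and co + +, are the parental types, so the F1 was + d m / co + +.
The two rarest classes, + d + and co + m, are the double crossovers. Comparing them with the parentals, only the m allele has switched, so m is the middle locus and the order is d – m – co.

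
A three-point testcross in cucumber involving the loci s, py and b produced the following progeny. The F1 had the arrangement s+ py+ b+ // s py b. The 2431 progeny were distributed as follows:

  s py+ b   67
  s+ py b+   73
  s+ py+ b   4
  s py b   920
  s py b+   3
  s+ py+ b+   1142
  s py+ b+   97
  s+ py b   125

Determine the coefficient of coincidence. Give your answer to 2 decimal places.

0.51

The two rarest classes, s+ py+ b and s py b+, are the double crossovers. Comparing them with the parentals, only the b allele has switched, so b is the middle locus and the order is py – b – s.
py–b: (140 + 7)/2431 = 0.0605; b–s: (222 + 7)/2431 = 0.0942.
Expected DCO frequency = 0.0605 × 0.0942 ≈ 0.00570; observed = 7/2431 ≈ 0.00288.
Coefficient of coincidence = 0.00288/0.00570 ≈ 0.51.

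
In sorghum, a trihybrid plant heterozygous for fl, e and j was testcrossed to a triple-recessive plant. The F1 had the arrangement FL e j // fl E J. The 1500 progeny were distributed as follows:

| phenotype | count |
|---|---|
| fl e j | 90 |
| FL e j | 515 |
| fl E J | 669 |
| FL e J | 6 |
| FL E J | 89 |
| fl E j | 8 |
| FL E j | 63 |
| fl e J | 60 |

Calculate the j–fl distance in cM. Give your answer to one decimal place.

12.9 cM

The two rarest classes, FL e J and fl E j, are the double crossovers. Comparing them with the parentals, only the j allele has switched, so j is the middle locus and the order is fl – j – e.
Crossovers in the fl–j interval produce the single-crossover classes fl e j and FL E J (90 + 89 = 179) plus the double crossovers (14).
RF(fl–j) = (179 + 14) / 1500 = 193/1500 = 0.1287 → 12.9 cM.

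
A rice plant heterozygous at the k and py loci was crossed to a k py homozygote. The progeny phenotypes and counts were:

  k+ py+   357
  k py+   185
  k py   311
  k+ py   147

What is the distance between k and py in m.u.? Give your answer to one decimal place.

The two most frequent classes, k+ py+ (357) and k py (311), are the parental types, so the F1 was k+ py+ / k py.
The recombinant classes are k+ py and k py+: 147 + 185 = 332.
Recombination frequency = 332/1000 = 0.3320 ≈ 33.2%, i.e. 33.2 m.u.

33.2 m.u.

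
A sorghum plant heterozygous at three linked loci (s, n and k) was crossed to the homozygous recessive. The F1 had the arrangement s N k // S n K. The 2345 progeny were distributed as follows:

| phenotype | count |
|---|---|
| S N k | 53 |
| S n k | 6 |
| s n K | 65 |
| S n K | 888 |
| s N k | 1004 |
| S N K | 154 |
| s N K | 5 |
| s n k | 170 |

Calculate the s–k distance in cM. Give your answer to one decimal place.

5.5 cM

The two rarest classes, s N K and S n k, are the double crossovers. Comparing them with the parentals, only the k allele has switched, so k is the middle locus and the order is n – k – s.
Crossovers in the k–s interval produce the single-crossover classes S N k and s n K (53 + 65 = 118) plus the double crossovers (11).
RF(k–s) = (118 + 11) / 2345 = 129/2345 = 0.0550 → 5.5 cM.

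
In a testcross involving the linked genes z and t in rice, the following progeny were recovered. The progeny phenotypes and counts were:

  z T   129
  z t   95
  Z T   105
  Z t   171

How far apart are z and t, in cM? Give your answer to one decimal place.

40.0 cM

The two most frequent classes, Z t (171) and z T (129), are the parental types, so the F1 was Z t / z T.
The recombinant classes are Z T and z t: 105 + 95 = 200.
Recombination frequency = 200/500 = 0.4000 ≈ 40.0%, i.e. 40.0 cM.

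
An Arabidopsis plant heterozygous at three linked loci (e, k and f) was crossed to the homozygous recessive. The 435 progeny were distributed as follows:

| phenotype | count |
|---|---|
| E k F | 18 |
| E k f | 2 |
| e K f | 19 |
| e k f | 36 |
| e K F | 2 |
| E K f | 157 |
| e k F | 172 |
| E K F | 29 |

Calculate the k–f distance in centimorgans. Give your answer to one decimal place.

The two most frequent reciprocal classes, E K f and e k F, are the parental types, so the F1 was E K f / e k F.
The two rarest classes, E k f and e K F, are the double crossovers. Comparing them with the parentals, only the k allele has switched, so k is the middle locus and the order is f – k – e.
Crossovers in the f–k interval produce the single-crossover classes E K F and e k f (29 + 36 = 65) plus the double crossovers (4).
RF(f–k) = (65 + 4) / 435 = 69/435 = 0.1586 → 15.9 centimorgans.

15.9 centimorgans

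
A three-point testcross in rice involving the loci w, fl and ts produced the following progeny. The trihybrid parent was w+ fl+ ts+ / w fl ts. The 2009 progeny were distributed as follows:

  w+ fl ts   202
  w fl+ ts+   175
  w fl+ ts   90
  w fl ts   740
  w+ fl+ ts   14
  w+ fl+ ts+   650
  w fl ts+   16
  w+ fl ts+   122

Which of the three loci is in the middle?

The two rarest classes, w+ fl+ ts and w fl ts+, are the double crossovers. Comparing them with the parentals, only the ts allele has switched, so ts is the middle locus and the order is fl – ts – w.

ts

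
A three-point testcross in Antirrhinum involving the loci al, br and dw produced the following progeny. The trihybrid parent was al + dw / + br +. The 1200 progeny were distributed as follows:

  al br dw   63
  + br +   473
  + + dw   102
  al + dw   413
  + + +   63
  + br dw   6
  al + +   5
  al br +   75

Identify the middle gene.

dw

The two rarest classes, al + + and + br dw, are the double crossovers. Comparing them with the parentals, only the dw allele has switched, so dw is the middle locus and the order is br – dw – al.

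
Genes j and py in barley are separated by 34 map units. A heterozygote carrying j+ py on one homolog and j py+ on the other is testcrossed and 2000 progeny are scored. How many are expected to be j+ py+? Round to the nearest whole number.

340

A map distance of 34 map units corresponds to a recombination frequency of 0.340.
The F1 is j+ py / j py+, so j+ py+ is a recombinant gamete class with expected frequency r/2 = 0.340/2 = 0.1700.
Expected number = 0.1700 × 2000 = 340.00 ≈ 340.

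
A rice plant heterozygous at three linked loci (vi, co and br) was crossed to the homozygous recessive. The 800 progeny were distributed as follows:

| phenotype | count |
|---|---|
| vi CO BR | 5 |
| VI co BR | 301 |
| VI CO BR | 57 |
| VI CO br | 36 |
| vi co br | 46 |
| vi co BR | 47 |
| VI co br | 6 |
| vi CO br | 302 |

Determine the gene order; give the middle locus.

The two most frequent reciprocal classes, VI co BR and vi CO br, are the parental types, so the F1 was VI co BR / vi CO br.
The two rarest classes, VI co br and vi CO BR, are the double crossovers. Comparing them with the parentals, only the br allele has switched, so br is the middle locus and the order is co – br – vi.

br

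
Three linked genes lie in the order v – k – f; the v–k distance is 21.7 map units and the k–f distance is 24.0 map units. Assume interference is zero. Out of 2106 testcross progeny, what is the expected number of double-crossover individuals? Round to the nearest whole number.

110

Map distances give recombination frequencies of 0.217 and 0.240 for the two intervals.
With no interference, expected double-crossover frequency = 0.217 × 0.240 = 0.05208.
Expected number = 0.05208 × 2106 = 109.68 ≈ 110.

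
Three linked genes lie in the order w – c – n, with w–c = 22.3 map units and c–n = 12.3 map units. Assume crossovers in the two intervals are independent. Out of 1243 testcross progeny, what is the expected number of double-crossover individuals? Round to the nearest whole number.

34

Map distances give recombination frequencies of 0.223 and 0.123 for the two intervals.
With no interference, expected double-crossover frequency = 0.223 × 0.123 = 0.02743.
Expected number = 0.02743 × 1243 = 34.09 ≈ 34.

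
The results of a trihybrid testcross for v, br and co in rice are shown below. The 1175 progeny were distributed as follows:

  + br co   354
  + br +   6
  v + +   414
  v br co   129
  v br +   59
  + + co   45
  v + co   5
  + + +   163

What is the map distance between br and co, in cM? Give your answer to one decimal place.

The two most frequent reciprocal classes, v + + and + br co, are the parental types, so the F1 was v + + / + br co.
The two rarest classes, v + co and + br +, are the double crossovers. Comparing them with the parentals, only the co allele has switched, so co is the middle locus and the order is br – co – v.
Crossovers in the br–co interval produce the single-crossover classes v br + and + + co (59 + 45 = 104) plus the double crossovers (11).
RF(br–co) = (104 + 11) / 1175 = 115/1175 = 0.0979 → 9.8 cM.

9.8 cM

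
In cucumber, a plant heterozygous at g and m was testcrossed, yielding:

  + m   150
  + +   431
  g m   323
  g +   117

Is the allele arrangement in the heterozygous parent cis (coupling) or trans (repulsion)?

cis

The two most frequent classes are + + (431) and g m (323); these are the parental (non-recombinant) types.
So the F1 carried + + on one chromosome and g m on the other — the recessive alleles are on the same chromosome (cis / coupling).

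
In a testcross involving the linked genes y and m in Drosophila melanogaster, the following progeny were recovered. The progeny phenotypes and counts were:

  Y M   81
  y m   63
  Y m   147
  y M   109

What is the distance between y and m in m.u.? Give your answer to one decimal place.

36.0 m.u.

The two most frequent classes, Y m (147) and y M (109), are the parental types, so the F1 was Y m / y M.
The recombinant classes are Y M and y m: 81 + 63 = 144.
Recombination frequency = 144/400 = 0.3600 ≈ 36.0%, i.e. 36.0 m.u.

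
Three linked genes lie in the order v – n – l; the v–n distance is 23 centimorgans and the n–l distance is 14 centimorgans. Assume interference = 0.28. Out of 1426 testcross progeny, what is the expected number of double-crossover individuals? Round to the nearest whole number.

Map distances give recombination frequencies of 0.230 and 0.140 for the two intervals.
With interference 0.28 (so coincidence = 0.72), expected double-crossover frequency = 0.230 × 0.140 × 0.72 = 0.02318.
Expected number = 0.02318 × 1426 = 33.06 ≈ 33.

33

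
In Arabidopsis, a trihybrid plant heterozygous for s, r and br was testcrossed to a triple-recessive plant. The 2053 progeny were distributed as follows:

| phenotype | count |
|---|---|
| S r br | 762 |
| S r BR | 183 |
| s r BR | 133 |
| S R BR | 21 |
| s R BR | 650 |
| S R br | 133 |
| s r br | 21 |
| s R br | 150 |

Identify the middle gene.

s

The two most frequent reciprocal classes, s R BR and S r br, are the parental types, so the F1 was s R BR / S r br.
The two rarest classes, S R BR and s r br, are the double crossovers. Comparing them with the parentals, only the s allele has switched, so s is the middle locus and the order is r – s – br.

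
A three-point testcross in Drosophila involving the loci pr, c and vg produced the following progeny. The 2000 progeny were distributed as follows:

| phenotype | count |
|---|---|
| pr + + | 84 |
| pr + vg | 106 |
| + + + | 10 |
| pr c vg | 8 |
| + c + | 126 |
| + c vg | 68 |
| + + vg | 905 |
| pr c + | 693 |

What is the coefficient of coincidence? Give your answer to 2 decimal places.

The two most frequent reciprocal classes, + + vg and pr c +, are the parental types, so the F1 was + + vg / pr c +.
The two rarest classes, + + + and pr c vg, are the double crossovers. Comparing them with the parentals, only the vg allele has switched, so vg is the middle locus and the order is pr – vg – c.
pr–vg: (232 + 18)/2000 = 0.1250; vg–c: (152 + 18)/2000 = 0.0850.
Expected DCO frequency = 0.1250 × 0.0850 ≈ 0.01063; observed = 18/2000 ≈ 0.00900.
Coefficient of coincidence = 0.00900/0.01063 ≈ 0.85.

0.85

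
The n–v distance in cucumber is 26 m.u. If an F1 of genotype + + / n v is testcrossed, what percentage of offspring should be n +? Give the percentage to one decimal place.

A map distance of 26 m.u. corresponds to a recombination frequency of 0.260.
The F1 is + + / n v, so n + is a recombinant gamete class with expected frequency r/2 = 0.260/2 = 0.1300.
That is 0.1300 = 13.0% of the progeny.

13.0%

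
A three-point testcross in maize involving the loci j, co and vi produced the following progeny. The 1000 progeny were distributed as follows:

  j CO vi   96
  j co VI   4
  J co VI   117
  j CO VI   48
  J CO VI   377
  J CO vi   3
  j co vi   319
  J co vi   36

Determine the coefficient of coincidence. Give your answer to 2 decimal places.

0.35

The two most frequent reciprocal classes, j co vi and J CO VI, are the parental types, so the F1 was j co vi / J CO VI.
The two rarest classes, j co VI and J CO vi, are the double crossovers. Comparing them with the parentals, only the vi allele has switched, so vi is the middle locus and the order is co – vi – j.
co–vi: (213 + 7)/1000 = 0.2200; vi–j: (84 + 7)/1000 = 0.0910.
Expected DCO frequency = 0.2200 × 0.0910 ≈ 0.02002; observed = 7/1000 ≈ 0.00700.
Coefficient of coincidence = 0.00700/0.02002 ≈ 0.35.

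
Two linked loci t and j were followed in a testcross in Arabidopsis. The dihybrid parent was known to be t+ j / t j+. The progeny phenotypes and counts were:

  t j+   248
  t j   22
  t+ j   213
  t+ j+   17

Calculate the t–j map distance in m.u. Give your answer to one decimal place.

The recombinant classes are t+ j+ and t j: 17 + 22 = 39.
Recombination frequency = 39/500 = 0.0780 ≈ 7.8%, i.e. 7.8 m.u.

7.8 m.u.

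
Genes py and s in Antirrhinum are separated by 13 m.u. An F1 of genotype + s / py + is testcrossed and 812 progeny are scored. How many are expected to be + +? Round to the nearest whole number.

53

A map distance of 13 m.u. corresponds to a recombination frequency of 0.130.
The F1 is + s / py +, so + + is a recombinant gamete class with expected frequency r/2 = 0.130/2 = 0.0650.
Expected number = 0.0650 × 812 = 52.78 ≈ 53.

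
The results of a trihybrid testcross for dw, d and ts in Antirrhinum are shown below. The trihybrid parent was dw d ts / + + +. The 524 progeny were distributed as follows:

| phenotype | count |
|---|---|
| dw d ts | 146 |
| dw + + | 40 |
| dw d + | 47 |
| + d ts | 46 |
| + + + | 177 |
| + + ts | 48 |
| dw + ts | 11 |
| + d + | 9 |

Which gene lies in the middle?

The two rarest classes, dw + ts and + d +, are the double crossovers. Comparing them with the parentals, only the d allele has switched, so d is the middle locus and the order is ts – d – dw.

d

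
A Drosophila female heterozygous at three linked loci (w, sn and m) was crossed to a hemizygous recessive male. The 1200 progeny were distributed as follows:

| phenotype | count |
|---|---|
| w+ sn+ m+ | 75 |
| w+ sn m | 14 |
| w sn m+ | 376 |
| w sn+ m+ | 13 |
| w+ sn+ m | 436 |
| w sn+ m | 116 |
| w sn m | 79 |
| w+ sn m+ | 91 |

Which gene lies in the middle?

sn

The two most frequent reciprocal classes, w sn m+ and w+ sn+ m, are the parental types, so the F1 was w sn m+ / w+ sn+ m.
The two rarest classes, w sn+ m+ and w+ sn m, are the double crossovers. Comparing them with the parentals, only the sn allele has switched, so sn is the middle locus and the order is w – sn – m.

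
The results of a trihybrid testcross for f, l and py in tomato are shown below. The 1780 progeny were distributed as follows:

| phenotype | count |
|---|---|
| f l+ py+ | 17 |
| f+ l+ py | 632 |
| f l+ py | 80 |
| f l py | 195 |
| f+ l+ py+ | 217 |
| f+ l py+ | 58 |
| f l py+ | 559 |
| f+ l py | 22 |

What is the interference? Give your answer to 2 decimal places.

The two most frequent reciprocal classes, f+ l+ py and f l py+, are the parental types, so the F1 was f+ l+ py / f l py+.
The two rarest classes, f+ l py and f l+ py+, are the double crossovers. Comparing them with the parentals, only the l allele has switched, so l is the middle locus and the order is py – l – f.
py–l: (412 + 39)/1780 = 0.2534; l–f: (138 + 39)/1780 = 0.0994.
Expected DCO frequency = 0.2534 × 0.0994 ≈ 0.02519; observed = 39/1780 ≈ 0.02191.
Coefficient of coincidence = 0.02191/0.02519 ≈ 0.87; interference = 1 − 0.87 = 0.13.

0.13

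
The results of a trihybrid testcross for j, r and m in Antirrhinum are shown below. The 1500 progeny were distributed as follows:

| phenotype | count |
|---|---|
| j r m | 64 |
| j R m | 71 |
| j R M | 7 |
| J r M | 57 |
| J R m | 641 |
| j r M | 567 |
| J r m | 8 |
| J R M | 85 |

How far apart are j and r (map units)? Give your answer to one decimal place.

The two most frequent reciprocal classes, j r M and J R m, are the parental types, so the F1 was j r M / J R m.
The two rarest classes, j R M and J r m, are the double crossovers. Comparing them with the parentals, only the r allele has switched, so r is the middle locus and the order is j – r – m.
Crossovers in the j–r interval produce the single-crossover classes J r M and j R m (57 + 71 = 128) plus the double crossovers (15).
RF(j–r) = (128 + 15) / 1500 = 143/1500 = 0.0953 → 9.5 map units.

9.5 map units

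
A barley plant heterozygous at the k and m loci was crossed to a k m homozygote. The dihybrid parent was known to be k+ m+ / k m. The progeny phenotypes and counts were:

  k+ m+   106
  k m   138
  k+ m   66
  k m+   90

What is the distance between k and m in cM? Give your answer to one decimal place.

39.0 cM

The recombinant classes are k+ m and k m+: 66 + 90 = 156.
Recombination frequency = 156/400 = 0.3900 ≈ 39.0%, i.e. 39.0 cM.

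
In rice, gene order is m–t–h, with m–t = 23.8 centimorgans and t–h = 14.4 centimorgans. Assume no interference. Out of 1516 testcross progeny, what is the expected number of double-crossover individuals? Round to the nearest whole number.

52

Map distances give recombination frequencies of 0.238 and 0.144 for the two intervals.
With no interference, expected double-crossover frequency = 0.238 × 0.144 = 0.03427.
Expected number = 0.03427 × 1516 = 51.96 ≈ 52.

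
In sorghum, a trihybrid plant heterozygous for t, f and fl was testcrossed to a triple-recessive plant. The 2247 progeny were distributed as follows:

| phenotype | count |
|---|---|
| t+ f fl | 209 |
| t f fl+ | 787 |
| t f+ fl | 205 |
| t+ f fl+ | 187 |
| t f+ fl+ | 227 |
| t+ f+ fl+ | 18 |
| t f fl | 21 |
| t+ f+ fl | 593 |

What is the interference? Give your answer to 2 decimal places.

0.57

The two most frequent reciprocal classes, t f fl+ and t+ f+ fl, are the parental types, so the F1 was t f fl+ / t+ f+ fl.
The two rarest classes, t f fl and t+ f+ fl+, are the double crossovers. Comparing them with the parentals, only the fl allele has switched, so fl is the middle locus and the order is t – fl – f.
t–fl: (392 + 39)/2247 = 0.1918; fl–f: (436 + 39)/2247 = 0.2114.
Expected DCO frequency = 0.1918 × 0.2114 ≈ 0.04055; observed = 39/2247 ≈ 0.01736.
Coefficient of coincidence = 0.01736/0.04055 ≈ 0.43; interference = 1 − 0.43 = 0.57.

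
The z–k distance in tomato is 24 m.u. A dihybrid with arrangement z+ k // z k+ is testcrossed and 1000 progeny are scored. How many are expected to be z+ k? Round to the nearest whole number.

380

A map distance of 24 m.u. corresponds to a recombination frequency of 0.240.
The F1 is z+ k / z k+, so z+ k is a parental gamete class with expected frequency (1 − r)/2 = 0.760/2 = 0.3800.
Expected number = 0.3800 × 1000 = 380.00 ≈ 380.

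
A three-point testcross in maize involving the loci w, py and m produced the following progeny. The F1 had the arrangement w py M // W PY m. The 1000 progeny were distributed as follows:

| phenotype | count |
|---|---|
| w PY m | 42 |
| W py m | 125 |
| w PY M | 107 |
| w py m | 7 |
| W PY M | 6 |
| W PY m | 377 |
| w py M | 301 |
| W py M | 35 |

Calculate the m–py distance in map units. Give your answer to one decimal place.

24.5 map units

The two rarest classes, w py m and W PY M, are the double crossovers. Comparing them with the parentals, only the m allele has switched, so m is the middle locus and the order is w – m – py.
Crossovers in the m–py interval produce the single-crossover classes w PY M and W py m (107 + 125 = 232) plus the double crossovers (13).
RF(m–py) = (232 + 13) / 1000 = 245/1000 = 0.2450 → 24.5 map units.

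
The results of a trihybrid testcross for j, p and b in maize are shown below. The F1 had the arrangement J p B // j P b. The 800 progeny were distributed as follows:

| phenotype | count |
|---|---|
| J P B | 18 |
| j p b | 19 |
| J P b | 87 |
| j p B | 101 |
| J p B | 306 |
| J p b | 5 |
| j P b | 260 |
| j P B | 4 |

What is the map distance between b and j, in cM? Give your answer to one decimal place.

24.6 cM

The two rarest classes, J p b and j P B, are the double crossovers. Comparing them with the parentals, only the b allele has switched, so b is the middle locus and the order is p – b – j.
Crossovers in the b–j interval produce the single-crossover classes j p B and J P b (101 + 87 = 188) plus the double crossovers (9).
RF(b–j) = (188 + 9) / 800 = 197/800 = 0.2462 → 24.6 cM.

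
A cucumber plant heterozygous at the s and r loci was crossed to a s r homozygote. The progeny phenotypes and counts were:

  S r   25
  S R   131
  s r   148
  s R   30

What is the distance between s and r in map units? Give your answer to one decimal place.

The two most frequent classes, S R (131) and s r (148), are the parental types, so the F1 was S R / s r.
The recombinant classes are S r and s R: 25 + 30 = 55.
Recombination frequency = 55/334 = 0.1647 ≈ 16.5%, i.e. 16.5 map units.

16.5 map units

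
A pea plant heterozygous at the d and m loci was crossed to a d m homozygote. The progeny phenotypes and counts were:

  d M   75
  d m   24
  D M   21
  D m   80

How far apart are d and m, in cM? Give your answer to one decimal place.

The two most frequent classes, D m (80) and d M (75), are the parental types, so the F1 was D m / d M.
The recombinant classes are D M and d m: 21 + 24 = 45.
Recombination frequency = 45/200 = 0.2250 ≈ 22.5%, i.e. 22.5 cM.

22.5 cM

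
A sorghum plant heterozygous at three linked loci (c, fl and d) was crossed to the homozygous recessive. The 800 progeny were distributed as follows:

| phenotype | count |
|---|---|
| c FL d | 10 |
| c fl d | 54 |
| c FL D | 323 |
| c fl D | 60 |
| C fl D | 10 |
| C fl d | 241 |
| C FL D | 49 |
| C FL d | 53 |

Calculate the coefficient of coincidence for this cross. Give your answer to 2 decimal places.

0.98

The two most frequent reciprocal classes, c FL D and C fl d, are the parental types, so the F1 was c FL D / C fl d.
The two rarest classes, c FL d and C fl D, are the double crossovers. Comparing them with the parentals, only the d allele has switched, so d is the middle locus and the order is c – d – fl.
c–d: (103 + 20)/800 = 0.1537; d–fl: (113 + 20)/800 = 0.1663.
Expected DCO frequency = 0.1537 × 0.1663 ≈ 0.02556; observed = 20/800 ≈ 0.02500.
Coefficient of coincidence = 0.02500/0.02556 ≈ 0.98.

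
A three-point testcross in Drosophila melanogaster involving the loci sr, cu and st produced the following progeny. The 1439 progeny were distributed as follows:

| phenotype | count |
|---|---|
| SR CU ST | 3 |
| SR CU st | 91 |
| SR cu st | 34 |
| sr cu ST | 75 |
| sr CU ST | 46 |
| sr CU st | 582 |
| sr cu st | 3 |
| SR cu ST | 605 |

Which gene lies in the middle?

cu

The two most frequent reciprocal classes, sr CU st and SR cu ST, are the parental types, so the F1 was sr CU st / SR cu ST.
The two rarest classes, sr cu st and SR CU ST, are the double crossovers. Comparing them with the parentals, only the cu allele has switched, so cu is the middle locus and the order is sr – cu – st.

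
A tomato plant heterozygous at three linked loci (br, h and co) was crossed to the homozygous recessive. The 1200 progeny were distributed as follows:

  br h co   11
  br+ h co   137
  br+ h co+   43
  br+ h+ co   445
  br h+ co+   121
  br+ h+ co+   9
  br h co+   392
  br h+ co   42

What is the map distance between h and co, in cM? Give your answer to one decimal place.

23.2 cM

The two most frequent reciprocal classes, br h co+ and br+ h+ co, are the parental types, so the F1 was br h co+ / br+ h+ co.
The two rarest classes, br h co and br+ h+ co+, are the double crossovers. Comparing them with the parentals, only the co allele has switched, so co is the middle locus and the order is h – co – br.
Crossovers in the h–co interval produce the single-crossover classes br h+ co+ and br+ h co (121 + 137 = 258) plus the double crossovers (20).
RF(h–co) = (258 + 20) / 1200 = 278/1200 = 0.2317 → 23.2 cM.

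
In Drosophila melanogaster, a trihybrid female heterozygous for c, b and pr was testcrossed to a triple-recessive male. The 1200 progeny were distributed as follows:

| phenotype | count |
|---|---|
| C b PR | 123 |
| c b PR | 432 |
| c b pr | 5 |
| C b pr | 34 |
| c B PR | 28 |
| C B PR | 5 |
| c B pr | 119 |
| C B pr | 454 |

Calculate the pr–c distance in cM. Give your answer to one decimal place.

The two most frequent reciprocal classes, c b PR and C B pr, are the parental types, so the F1 was c b PR / C B pr.
The two rarest classes, c b pr and C B PR, are the double crossovers. Comparing them with the parentals, only the pr allele has switched, so pr is the middle locus and the order is c – pr – b.
Crossovers in the c–pr interval produce the single-crossover classes C b PR and c B pr (123 + 119 = 242) plus the double crossovers (10).
RF(c–pr) = (242 + 10) / 1200 = 252/1200 = 0.2100 → 21.0 cM.

21.0 cM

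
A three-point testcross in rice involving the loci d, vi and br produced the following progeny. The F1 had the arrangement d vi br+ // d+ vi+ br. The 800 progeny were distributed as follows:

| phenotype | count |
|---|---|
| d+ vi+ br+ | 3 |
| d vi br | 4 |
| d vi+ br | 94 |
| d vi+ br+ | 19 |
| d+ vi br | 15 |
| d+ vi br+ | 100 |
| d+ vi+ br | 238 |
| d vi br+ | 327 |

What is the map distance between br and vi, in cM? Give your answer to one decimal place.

The two rarest classes, d vi br and d+ vi+ br+, are the double crossovers. Comparing them with the parentals, only the br allele has switched, so br is the middle locus and the order is d – br – vi.
Crossovers in the br–vi interval produce the single-crossover classes d vi+ br+ and d+ vi br (19 + 15 = 34) plus the double crossovers (7).
RF(br–vi) = (34 + 7) / 800 = 41/800 = 0.0512 → 5.1 cM.

5.1 cM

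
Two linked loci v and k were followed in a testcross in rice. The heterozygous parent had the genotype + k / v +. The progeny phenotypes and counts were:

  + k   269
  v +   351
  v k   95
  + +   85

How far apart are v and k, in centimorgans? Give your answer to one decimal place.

22.5 centimorgans

The recombinant classes are + + and v k: 85 + 95 = 180.
Recombination frequency = 180/800 = 0.2250 ≈ 22.5%, i.e. 22.5 centimorgans.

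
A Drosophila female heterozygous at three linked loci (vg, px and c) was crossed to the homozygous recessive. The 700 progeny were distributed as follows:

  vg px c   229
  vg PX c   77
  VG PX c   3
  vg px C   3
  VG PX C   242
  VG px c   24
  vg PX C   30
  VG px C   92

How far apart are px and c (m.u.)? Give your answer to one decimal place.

25.0 m.u.

The two most frequent reciprocal classes, VG PX C and vg px c, are the parental types, so the F1 was VG PX C / vg px c.
The two rarest classes, VG PX c and vg px C, are the double crossovers. Comparing them with the parentals, only the c allele has switched, so c is the middle locus and the order is vg – c – px.
Crossovers in the c–px interval produce the single-crossover classes VG px C and vg PX c (92 + 77 = 169) plus the double crossovers (6).
RF(c–px) = (169 + 6) / 700 = 175/700 = 0.2500 → 25.0 m.u.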